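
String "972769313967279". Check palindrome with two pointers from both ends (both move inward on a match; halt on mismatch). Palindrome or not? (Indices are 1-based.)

palindrome

[1,15] '9'=='9' → l++,r--
[2,14] '7'=='7' → l++,r--
[3,13] '2'=='2' → l++,r--
[4,12] '7'=='7' → l++,r--
[5,11] '6'=='6' → l++,r--
[6,10] '9'=='9' → l++,r--
[7,9] '3'=='3' → l++,r--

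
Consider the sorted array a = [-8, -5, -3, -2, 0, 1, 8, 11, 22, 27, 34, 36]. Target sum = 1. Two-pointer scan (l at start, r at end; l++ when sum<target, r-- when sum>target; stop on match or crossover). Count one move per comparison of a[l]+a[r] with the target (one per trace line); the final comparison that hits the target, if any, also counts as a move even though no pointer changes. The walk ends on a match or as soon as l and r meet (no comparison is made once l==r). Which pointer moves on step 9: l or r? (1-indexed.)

l

l=1 r=12: -8+36=28 >1, r--
l=1 r=11: -8+34=26 >1, r--
l=1 r=10: -8+27=19 >1, r--
l=1 r=9: -8+22=14 >1, r--
l=1 r=8: -8+11=3 >1, r--
l=1 r=7: -8+8=0 <1, l++
l=2 r=7: -5+8=3 >1, r--
l=2 r=6: -5+1=-4 <1, l++
l=3 r=6: -3+1=-2 <1, l++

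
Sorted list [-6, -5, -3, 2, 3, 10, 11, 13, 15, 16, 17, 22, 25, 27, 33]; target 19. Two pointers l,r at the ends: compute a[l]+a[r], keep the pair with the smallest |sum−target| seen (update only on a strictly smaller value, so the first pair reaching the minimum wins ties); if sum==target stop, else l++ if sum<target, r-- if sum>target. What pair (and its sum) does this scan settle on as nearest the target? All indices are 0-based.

[0,14] -6+33=27 d=8 * → r--
[0,13] -6+27=21 d=2 * → r--
[0,12] -6+25=19 d=0 * → stop

pair (-6, 25) with sum 19 (|Δ|=0)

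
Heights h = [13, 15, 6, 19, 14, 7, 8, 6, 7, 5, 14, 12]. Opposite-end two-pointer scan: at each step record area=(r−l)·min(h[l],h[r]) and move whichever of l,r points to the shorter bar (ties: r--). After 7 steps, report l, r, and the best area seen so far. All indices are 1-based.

l=1 r=12: min(13,12)*11=132 best=132 *, r--
l=1 r=11: min(13,14)*10=130 best=132, l++
l=2 r=11: min(15,14)*9=126 best=132, r--
l=2 r=10: min(15,5)*8=40 best=132, r--
l=2 r=9: min(15,7)*7=49 best=132, r--
l=2 r=8: min(15,6)*6=36 best=132, r--
l=2 r=7: min(15,8)*5=40 best=132, r--

l=2, r=6, best area=132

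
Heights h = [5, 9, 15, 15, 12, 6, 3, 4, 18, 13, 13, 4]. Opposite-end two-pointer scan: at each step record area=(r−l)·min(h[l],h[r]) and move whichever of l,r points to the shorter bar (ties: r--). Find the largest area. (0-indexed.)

l=0 r=11: min(5,4)*11=44 best=44 *, r--
l=0 r=10: min(5,13)*10=50 best=50 *, l++
l=1 r=10: min(9,13)*9=81 best=81 *, l++
l=2 r=10: min(15,13)*8=104 best=104 *, r--
l=2 r=9: min(15,13)*7=91 best=104, r--
l=2 r=8: min(15,18)*6=90 best=104, l++
l=3 r=8: min(15,18)*5=75 best=104, l++
l=4 r=8: min(12,18)*4=48 best=104, l++
l=5 r=8: min(6,18)*3=18 best=104, l++
l=6 r=8: min(3,18)*2=6 best=104, l++
l=7 r=8: min(4,18)*1=4 best=104, l++

max area = 104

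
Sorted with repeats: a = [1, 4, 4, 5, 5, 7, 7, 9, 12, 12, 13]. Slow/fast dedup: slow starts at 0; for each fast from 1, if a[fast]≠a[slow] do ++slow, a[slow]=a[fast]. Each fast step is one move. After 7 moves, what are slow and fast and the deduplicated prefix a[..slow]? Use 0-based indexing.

slow=4, fast=8, prefix=[1, 4, 5, 7, 9]

slow=0 fast=1: a[fast]=4≠a[slow]=1 write a[1]=4, slow++,fast++
slow=1 fast=2: a[fast]=4=a[slow] dup, fast++
slow=1 fast=3: a[fast]=5≠a[slow]=4 write a[2]=5, slow++,fast++
slow=2 fast=4: a[fast]=5=a[slow] dup, fast++
slow=2 fast=5: a[fast]=7≠a[slow]=5 write a[3]=7, slow++,fast++
slow=3 fast=6: a[fast]=7=a[slow] dup, fast++
slow=3 fast=7: a[fast]=9≠a[slow]=7 write a[4]=9, slow++,fast++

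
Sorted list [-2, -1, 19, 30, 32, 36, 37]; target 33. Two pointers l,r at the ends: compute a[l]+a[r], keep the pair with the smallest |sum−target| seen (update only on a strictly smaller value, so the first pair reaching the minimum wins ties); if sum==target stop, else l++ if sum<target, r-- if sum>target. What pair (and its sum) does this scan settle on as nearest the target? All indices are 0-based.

pair (-2, 36) with sum 34 (|Δ|=1)

[0,6] -2+37=35 d=2 * → r--
[0,5] -2+36=34 d=1 * → r--
[0,4] -2+32=30 d=3 → l++
[1,4] -1+32=31 d=2 → l++
[2,4] 19+32=51 d=18 → r--
[2,3] 19+30=49 d=16 → r--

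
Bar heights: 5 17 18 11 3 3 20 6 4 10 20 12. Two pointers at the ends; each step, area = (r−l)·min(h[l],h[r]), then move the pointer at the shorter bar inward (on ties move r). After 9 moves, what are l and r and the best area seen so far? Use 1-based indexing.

[1,12] min(5,12)*11=55 best=55 * → l++
[2,12] min(17,12)*10=120 best=120 * → r--
[2,11] min(17,20)*9=153 best=153 * → l++
[3,11] min(18,20)*8=144 best=153 → l++
[4,11] min(11,20)*7=77 best=153 → l++
[5,11] min(3,20)*6=18 best=153 → l++
[6,11] min(3,20)*5=15 best=153 → l++
[7,11] min(20,20)*4=80 best=153 → r--
[7,10] min(20,10)*3=30 best=153 → r--

l=7, r=9, best area=153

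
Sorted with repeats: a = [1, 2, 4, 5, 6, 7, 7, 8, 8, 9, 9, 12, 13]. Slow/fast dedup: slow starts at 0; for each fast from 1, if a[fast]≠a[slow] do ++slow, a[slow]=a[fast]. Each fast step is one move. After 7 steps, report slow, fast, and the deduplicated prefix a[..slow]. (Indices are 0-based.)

slow=6, fast=8, prefix=[1, 2, 4, 5, 6, 7, 8]

slow=0 fast=1: a[fast]=2≠a[slow]=1 write a[1]=2, slow++,fast++
slow=1 fast=2: a[fast]=4≠a[slow]=2 write a[2]=4, slow++,fast++
slow=2 fast=3: a[fast]=5≠a[slow]=4 write a[3]=5, slow++,fast++
slow=3 fast=4: a[fast]=6≠a[slow]=5 write a[4]=6, slow++,fast++
slow=4 fast=5: a[fast]=7≠a[slow]=6 write a[5]=7, slow++,fast++
slow=5 fast=6: a[fast]=7=a[slow] dup, fast++
slow=5 fast=7: a[fast]=8≠a[slow]=7 write a[6]=8, slow++,fast++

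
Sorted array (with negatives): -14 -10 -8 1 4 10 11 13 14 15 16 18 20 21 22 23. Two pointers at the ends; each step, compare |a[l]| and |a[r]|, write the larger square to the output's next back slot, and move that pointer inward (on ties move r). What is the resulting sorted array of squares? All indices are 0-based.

[1, 16, 64, 100, 100, 121, 169, 196, 196, 225, 256, 324, 400, 441, 484, 529]

l=0 r=15: |-14|<=|23| out[15]=529, r--
l=0 r=14: |-14|<=|22| out[14]=484, r--
l=0 r=13: |-14|<=|21| out[13]=441, r--
l=0 r=12: |-14|<=|20| out[12]=400, r--
l=0 r=11: |-14|<=|18| out[11]=324, r--
l=0 r=10: |-14|<=|16| out[10]=256, r--
l=0 r=9: |-14|<=|15| out[9]=225, r--
l=0 r=8: |-14|<=|14| out[8]=196, r--
l=0 r=7: |-14|>|13| out[7]=196, l++
l=1 r=7: |-10|<=|13| out[6]=169, r--
l=1 r=6: |-10|<=|11| out[5]=121, r--
l=1 r=5: |-10|<=|10| out[4]=100, r--
l=1 r=4: |-10|>|4| out[3]=100, l++
l=2 r=4: |-8|>|4| out[2]=64, l++
l=3 r=4: |1|<=|4| out[1]=16, r--
l=3 r=3: |1|<=|1| out[0]=1, r--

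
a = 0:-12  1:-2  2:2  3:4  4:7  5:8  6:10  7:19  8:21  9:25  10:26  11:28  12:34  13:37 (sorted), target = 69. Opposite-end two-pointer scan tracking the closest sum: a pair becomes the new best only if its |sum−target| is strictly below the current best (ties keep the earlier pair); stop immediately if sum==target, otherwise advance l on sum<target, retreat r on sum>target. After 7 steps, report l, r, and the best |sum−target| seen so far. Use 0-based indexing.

l=7, r=13, best |Δ|=22

l=0 r=13: -12+37=25 d=44 *, l++
l=1 r=13: -2+37=35 d=34 *, l++
l=2 r=13: 2+37=39 d=30 *, l++
l=3 r=13: 4+37=41 d=28 *, l++
l=4 r=13: 7+37=44 d=25 *, l++
l=5 r=13: 8+37=45 d=24 *, l++
l=6 r=13: 10+37=47 d=22 *, l++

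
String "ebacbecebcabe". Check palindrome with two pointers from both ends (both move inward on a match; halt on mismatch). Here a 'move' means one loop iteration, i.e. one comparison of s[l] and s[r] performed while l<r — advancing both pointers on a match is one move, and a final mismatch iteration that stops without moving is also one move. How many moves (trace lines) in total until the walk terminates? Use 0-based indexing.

l=0 r=12: 'e'=='e', l++,r--
l=1 r=11: 'b'=='b', l++,r--
l=2 r=10: 'a'=='a', l++,r--
l=3 r=9: 'c'=='c', l++,r--
l=4 r=8: 'b'=='b', l++,r--
l=5 r=7: 'e'=='e', l++,r--

6 moves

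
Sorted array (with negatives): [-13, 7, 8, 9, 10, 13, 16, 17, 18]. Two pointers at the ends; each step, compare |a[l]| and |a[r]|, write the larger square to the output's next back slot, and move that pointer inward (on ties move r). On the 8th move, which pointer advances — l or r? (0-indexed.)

r

[0,8] |-13|<=|18| out[8]=324 → r--
[0,7] |-13|<=|17| out[7]=289 → r--
[0,6] |-13|<=|16| out[6]=256 → r--
[0,5] |-13|<=|13| out[5]=169 → r--
[0,4] |-13|>|10| out[4]=169 → l++
[1,4] |7|<=|10| out[3]=100 → r--
[1,3] |7|<=|9| out[2]=81 → r--
[1,2] |7|<=|8| out[1]=64 → r--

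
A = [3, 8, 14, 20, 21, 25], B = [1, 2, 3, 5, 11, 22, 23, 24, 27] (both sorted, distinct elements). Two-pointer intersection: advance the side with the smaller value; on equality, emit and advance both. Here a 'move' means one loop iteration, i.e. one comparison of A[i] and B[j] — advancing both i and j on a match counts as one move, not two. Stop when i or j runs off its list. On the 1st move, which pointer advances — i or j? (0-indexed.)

j

[i=0,j=0] 3>1 → j++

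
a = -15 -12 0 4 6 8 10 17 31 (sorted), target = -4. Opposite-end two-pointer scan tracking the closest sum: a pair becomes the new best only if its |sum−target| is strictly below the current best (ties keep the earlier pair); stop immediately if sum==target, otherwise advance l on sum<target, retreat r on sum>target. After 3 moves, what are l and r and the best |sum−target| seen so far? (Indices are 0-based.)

l=1, r=6, best |Δ|=1

l=0 r=8: -15+31=16 d=20 *, r--
l=0 r=7: -15+17=2 d=6 *, r--
l=0 r=6: -15+10=-5 d=1 *, l++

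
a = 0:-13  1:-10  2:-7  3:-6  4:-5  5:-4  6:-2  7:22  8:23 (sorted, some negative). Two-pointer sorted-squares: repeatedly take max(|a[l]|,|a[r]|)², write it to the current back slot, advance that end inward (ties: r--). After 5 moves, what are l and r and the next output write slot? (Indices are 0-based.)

l=3, r=6, next write slot=3

l=0 r=8: |-13|<=|23| out[8]=529, r--
l=0 r=7: |-13|<=|22| out[7]=484, r--
l=0 r=6: |-13|>|-2| out[6]=169, l++
l=1 r=6: |-10|>|-2| out[5]=100, l++
l=2 r=6: |-7|>|-2| out[4]=49, l++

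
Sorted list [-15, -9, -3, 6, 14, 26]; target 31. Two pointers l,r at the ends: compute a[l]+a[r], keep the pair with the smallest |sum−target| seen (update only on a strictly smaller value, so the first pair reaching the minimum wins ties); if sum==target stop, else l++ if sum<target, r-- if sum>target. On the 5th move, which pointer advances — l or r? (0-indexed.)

l

[0,5] -15+26=11 d=20 * → l++
[1,5] -9+26=17 d=14 * → l++
[2,5] -3+26=23 d=8 * → l++
[3,5] 6+26=32 d=1 * → r--
[3,4] 6+14=20 d=11 → l++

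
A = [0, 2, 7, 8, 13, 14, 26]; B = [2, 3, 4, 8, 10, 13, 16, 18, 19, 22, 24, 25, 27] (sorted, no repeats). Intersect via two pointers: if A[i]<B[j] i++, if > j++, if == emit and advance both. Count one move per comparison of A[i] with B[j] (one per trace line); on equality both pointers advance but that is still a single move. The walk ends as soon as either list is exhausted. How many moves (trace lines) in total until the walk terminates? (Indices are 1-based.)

16 moves

[i=1,j=1] 0<2 → i++
[i=2,j=1] 2==2 emit → i++,j++
[i=3,j=2] 7>3 → j++
[i=3,j=3] 7>4 → j++
[i=3,j=4] 7<8 → i++
[i=4,j=4] 8==8 emit → i++,j++
[i=5,j=5] 13>10 → j++
[i=5,j=6] 13==13 emit → i++,j++
[i=6,j=7] 14<16 → i++
[i=7,j=7] 26>16 → j++
[i=7,j=8] 26>18 → j++
[i=7,j=9] 26>19 → j++
[i=7,j=10] 26>22 → j++
[i=7,j=11] 26>24 → j++
[i=7,j=12] 26>25 → j++
[i=7,j=13] 26<27 → i++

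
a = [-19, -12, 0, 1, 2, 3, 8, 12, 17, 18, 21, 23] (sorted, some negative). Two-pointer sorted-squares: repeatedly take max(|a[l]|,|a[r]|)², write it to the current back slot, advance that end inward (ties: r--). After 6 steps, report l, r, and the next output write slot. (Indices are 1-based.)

[1,12] |-19|<=|23| out[12]=529 → r--
[1,11] |-19|<=|21| out[11]=441 → r--
[1,10] |-19|>|18| out[10]=361 → l++
[2,10] |-12|<=|18| out[9]=324 → r--
[2,9] |-12|<=|17| out[8]=289 → r--
[2,8] |-12|<=|12| out[7]=144 → r--

l=2, r=7, next write slot=6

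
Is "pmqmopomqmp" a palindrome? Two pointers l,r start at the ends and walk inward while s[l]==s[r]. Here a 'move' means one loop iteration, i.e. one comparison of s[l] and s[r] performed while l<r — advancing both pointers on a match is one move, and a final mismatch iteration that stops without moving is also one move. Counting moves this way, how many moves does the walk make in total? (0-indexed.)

l=0 r=10: 'p'=='p', l++,r--
l=1 r=9: 'm'=='m', l++,r--
l=2 r=8: 'q'=='q', l++,r--
l=3 r=7: 'm'=='m', l++,r--
l=4 r=6: 'o'=='o', l++,r--

5 moves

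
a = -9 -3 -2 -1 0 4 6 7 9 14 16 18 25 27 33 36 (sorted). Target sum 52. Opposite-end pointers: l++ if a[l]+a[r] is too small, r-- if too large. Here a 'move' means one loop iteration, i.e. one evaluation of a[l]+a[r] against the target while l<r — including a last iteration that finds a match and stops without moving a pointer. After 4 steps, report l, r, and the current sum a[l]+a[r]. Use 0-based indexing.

[0,15] -9+36=27 <52 → l++
[1,15] -3+36=33 <52 → l++
[2,15] -2+36=34 <52 → l++
[3,15] -1+36=35 <52 → l++

l=4, r=15, sum=36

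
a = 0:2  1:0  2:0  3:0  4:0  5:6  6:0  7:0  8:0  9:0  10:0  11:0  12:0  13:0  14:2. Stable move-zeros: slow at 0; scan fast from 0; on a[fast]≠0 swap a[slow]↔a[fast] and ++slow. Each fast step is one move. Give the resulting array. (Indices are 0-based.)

[2, 6, 2, 0, 0, 0, 0, 0, 0, 0, 0, 0, 0, 0, 0]

(s=0,f=0) a[fast]=2≠0 swap→a[0]=2 → slow++,fast++
(s=1,f=1) a[fast]=0 → fast++
(s=1,f=2) a[fast]=0 → fast++
(s=1,f=3) a[fast]=0 → fast++
(s=1,f=4) a[fast]=0 → fast++
(s=1,f=5) a[fast]=6≠0 swap→a[1]=6 → slow++,fast++
(s=2,f=6) a[fast]=0 → fast++
(s=2,f=7) a[fast]=0 → fast++
(s=2,f=8) a[fast]=0 → fast++
(s=2,f=9) a[fast]=0 → fast++
(s=2,f=10) a[fast]=0 → fast++
(s=2,f=11) a[fast]=0 → fast++
(s=2,f=12) a[fast]=0 → fast++
(s=2,f=13) a[fast]=0 → fast++
(s=2,f=14) a[fast]=2≠0 swap→a[2]=2 → slow++,fast++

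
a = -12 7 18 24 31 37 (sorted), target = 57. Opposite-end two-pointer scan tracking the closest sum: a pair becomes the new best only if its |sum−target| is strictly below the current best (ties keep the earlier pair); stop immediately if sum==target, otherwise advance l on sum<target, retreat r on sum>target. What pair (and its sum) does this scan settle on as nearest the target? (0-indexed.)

[0,5] -12+37=25 d=32 * → l++
[1,5] 7+37=44 d=13 * → l++
[2,5] 18+37=55 d=2 * → l++
[3,5] 24+37=61 d=4 → r--
[3,4] 24+31=55 d=2 → l++

pair (18, 37) with sum 55 (|Δ|=2)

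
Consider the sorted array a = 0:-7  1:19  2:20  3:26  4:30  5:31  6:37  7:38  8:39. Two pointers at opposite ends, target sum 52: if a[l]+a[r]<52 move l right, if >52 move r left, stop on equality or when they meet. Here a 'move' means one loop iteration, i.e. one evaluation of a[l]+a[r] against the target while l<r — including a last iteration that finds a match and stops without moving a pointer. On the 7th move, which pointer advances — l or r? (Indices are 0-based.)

l=0 r=8: -7+39=32 <52, l++
l=1 r=8: 19+39=58 >52, r--
l=1 r=7: 19+38=57 >52, r--
l=1 r=6: 19+37=56 >52, r--
l=1 r=5: 19+31=50 <52, l++
l=2 r=5: 20+31=51 <52, l++
l=3 r=5: 26+31=57 >52, r--

r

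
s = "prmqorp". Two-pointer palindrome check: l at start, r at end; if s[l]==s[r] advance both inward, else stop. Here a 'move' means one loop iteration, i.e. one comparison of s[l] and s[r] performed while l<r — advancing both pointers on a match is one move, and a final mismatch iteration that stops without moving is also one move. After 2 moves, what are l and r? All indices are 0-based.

l=2, r=4

l=0 r=6: 'p'=='p', l++,r--
l=1 r=5: 'r'=='r', l++,r--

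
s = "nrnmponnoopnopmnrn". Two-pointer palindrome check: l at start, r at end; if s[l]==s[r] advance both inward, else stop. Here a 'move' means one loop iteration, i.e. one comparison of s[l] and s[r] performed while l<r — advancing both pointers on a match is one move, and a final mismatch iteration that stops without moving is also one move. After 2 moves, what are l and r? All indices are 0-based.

l=2, r=15

l=0 r=17: 'n'=='n', l++,r--
l=1 r=16: 'r'=='r', l++,r--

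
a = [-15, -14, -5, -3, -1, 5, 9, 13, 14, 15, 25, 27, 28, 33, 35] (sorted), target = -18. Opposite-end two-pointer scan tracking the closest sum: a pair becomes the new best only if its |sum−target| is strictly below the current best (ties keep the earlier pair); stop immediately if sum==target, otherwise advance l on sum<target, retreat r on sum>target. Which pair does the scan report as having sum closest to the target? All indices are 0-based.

pair (-15, -3) with sum -18 (|Δ|=0)

[0,14] -15+35=20 d=38 * → r--
[0,13] -15+33=18 d=36 * → r--
[0,12] -15+28=13 d=31 * → r--
[0,11] -15+27=12 d=30 * → r--
[0,10] -15+25=10 d=28 * → r--
[0,9] -15+15=0 d=18 * → r--
[0,8] -15+14=-1 d=17 * → r--
[0,7] -15+13=-2 d=16 * → r--
[0,6] -15+9=-6 d=12 * → r--
[0,5] -15+5=-10 d=8 * → r--
[0,4] -15+-1=-16 d=2 * → r--
[0,3] -15+-3=-18 d=0 * → stop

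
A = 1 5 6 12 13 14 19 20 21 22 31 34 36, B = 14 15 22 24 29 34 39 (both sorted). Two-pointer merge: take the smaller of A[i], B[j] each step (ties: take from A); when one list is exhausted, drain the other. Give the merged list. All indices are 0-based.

[1, 5, 6, 12, 13, 14, 14, 15, 19, 20, 21, 22, 22, 24, 29, 31, 34, 34, 36, 39]

i=0 j=0: A[i]=1<=B[j]=14 take 1, i++
i=1 j=0: A[i]=5<=B[j]=14 take 5, i++
i=2 j=0: A[i]=6<=B[j]=14 take 6, i++
i=3 j=0: A[i]=12<=B[j]=14 take 12, i++
i=4 j=0: A[i]=13<=B[j]=14 take 13, i++
i=5 j=0: A[i]=14<=B[j]=14 take 14, i++
i=6 j=0: A[i]=19>B[j]=14 take 14, j++
i=6 j=1: A[i]=19>B[j]=15 take 15, j++
i=6 j=2: A[i]=19<=B[j]=22 take 19, i++
i=7 j=2: A[i]=20<=B[j]=22 take 20, i++
i=8 j=2: A[i]=21<=B[j]=22 take 21, i++
i=9 j=2: A[i]=22<=B[j]=22 take 22, i++
i=10 j=2: A[i]=31>B[j]=22 take 22, j++
i=10 j=3: A[i]=31>B[j]=24 take 24, j++
i=10 j=4: A[i]=31>B[j]=29 take 29, j++
i=10 j=5: A[i]=31<=B[j]=34 take 31, i++
i=11 j=5: A[i]=34<=B[j]=34 take 34, i++
i=12 j=5: A[i]=36>B[j]=34 take 34, j++
i=12 j=6: A[i]=36<=B[j]=39 take 36, i++
i=13 j=6: A done, take B[j]=39, j++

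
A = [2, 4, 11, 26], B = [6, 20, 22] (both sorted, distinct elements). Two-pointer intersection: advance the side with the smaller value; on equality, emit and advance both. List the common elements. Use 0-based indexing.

intersection = []

i=0 j=0: 2<6, i++
i=1 j=0: 4<6, i++
i=2 j=0: 11>6, j++
i=2 j=1: 11<20, i++
i=3 j=1: 26>20, j++
i=3 j=2: 26>22, j++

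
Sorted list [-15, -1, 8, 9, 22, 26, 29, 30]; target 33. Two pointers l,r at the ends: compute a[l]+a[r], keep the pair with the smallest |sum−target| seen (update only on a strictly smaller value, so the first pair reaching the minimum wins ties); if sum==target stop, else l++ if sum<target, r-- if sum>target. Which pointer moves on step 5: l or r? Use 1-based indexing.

[1,8] -15+30=15 d=18 * → l++
[2,8] -1+30=29 d=4 * → l++
[3,8] 8+30=38 d=5 → r--
[3,7] 8+29=37 d=4 → r--
[3,6] 8+26=34 d=1 * → r--

r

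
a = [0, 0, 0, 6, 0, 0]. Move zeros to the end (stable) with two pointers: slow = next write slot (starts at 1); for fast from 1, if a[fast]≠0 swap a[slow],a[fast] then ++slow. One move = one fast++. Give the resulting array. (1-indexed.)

[6, 0, 0, 0, 0, 0]

(s=1,f=1) a[fast]=0 → fast++
(s=1,f=2) a[fast]=0 → fast++
(s=1,f=3) a[fast]=0 → fast++
(s=1,f=4) a[fast]=6≠0 swap→a[1]=6 → slow++,fast++
(s=2,f=5) a[fast]=0 → fast++
(s=2,f=6) a[fast]=0 → fast++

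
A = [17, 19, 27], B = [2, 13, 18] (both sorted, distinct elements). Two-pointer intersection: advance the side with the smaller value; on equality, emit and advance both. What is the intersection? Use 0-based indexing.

i=0 j=0: 17>2, j++
i=0 j=1: 17>13, j++
i=0 j=2: 17<18, i++
i=1 j=2: 19>18, j++

intersection = []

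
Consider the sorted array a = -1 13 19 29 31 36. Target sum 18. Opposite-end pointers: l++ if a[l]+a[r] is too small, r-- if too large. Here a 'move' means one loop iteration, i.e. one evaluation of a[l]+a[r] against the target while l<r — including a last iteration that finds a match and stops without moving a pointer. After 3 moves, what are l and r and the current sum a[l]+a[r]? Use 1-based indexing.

[1,6] -1+36=35 >18 → r--
[1,5] -1+31=30 >18 → r--
[1,4] -1+29=28 >18 → r--

l=1, r=3, sum=18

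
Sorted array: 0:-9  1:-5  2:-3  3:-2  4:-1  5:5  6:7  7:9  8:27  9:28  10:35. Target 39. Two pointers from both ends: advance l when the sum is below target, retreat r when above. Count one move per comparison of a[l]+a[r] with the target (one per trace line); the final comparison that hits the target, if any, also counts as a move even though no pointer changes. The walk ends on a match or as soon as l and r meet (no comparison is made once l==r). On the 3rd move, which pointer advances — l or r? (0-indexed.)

[0,10] -9+35=26 <39 → l++
[1,10] -5+35=30 <39 → l++
[2,10] -3+35=32 <39 → l++

l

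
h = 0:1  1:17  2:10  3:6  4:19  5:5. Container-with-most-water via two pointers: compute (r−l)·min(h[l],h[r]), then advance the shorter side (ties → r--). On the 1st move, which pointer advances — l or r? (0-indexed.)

l=0 r=5: min(1,5)*5=5 best=5 *, l++

l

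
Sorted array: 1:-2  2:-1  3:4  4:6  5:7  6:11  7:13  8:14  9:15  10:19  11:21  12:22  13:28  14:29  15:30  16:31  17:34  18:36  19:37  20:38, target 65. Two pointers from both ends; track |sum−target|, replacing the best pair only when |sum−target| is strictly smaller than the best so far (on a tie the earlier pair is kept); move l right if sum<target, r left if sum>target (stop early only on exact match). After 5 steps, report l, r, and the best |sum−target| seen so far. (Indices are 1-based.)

l=6, r=20, best |Δ|=20

l=1 r=20: -2+38=36 d=29 *, l++
l=2 r=20: -1+38=37 d=28 *, l++
l=3 r=20: 4+38=42 d=23 *, l++
l=4 r=20: 6+38=44 d=21 *, l++
l=5 r=20: 7+38=45 d=20 *, l++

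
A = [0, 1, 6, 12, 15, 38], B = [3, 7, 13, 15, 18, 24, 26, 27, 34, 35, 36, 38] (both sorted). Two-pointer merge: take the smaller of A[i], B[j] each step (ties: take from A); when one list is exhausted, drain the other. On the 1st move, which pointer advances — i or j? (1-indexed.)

[i=1,j=1] A[i]=0<=B[j]=3 take 0 → i++

i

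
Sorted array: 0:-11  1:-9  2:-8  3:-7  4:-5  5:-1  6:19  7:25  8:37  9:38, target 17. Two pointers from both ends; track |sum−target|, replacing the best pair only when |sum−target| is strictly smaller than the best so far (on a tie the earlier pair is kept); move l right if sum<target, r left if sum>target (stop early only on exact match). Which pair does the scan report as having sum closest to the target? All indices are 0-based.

pair (-8, 25) with sum 17 (|Δ|=0)

[0,9] -11+38=27 d=10 * → r--
[0,8] -11+37=26 d=9 * → r--
[0,7] -11+25=14 d=3 * → l++
[1,7] -9+25=16 d=1 * → l++
[2,7] -8+25=17 d=0 * → stop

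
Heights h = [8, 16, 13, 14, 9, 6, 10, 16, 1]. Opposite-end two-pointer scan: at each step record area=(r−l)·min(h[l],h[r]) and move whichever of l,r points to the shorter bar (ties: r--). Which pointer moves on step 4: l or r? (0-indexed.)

r

[0,8] min(8,1)*8=8 best=8 * → r--
[0,7] min(8,16)*7=56 best=56 * → l++
[1,7] min(16,16)*6=96 best=96 * → r--
[1,6] min(16,10)*5=50 best=96 → r--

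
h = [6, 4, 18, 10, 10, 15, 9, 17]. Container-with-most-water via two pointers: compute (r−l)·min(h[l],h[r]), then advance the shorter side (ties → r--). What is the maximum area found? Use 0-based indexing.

max area = 85

l=0 r=7: min(6,17)*7=42 best=42 *, l++
l=1 r=7: min(4,17)*6=24 best=42, l++
l=2 r=7: min(18,17)*5=85 best=85 *, r--
l=2 r=6: min(18,9)*4=36 best=85, r--
l=2 r=5: min(18,15)*3=45 best=85, r--
l=2 r=4: min(18,10)*2=20 best=85, r--
l=2 r=3: min(18,10)*1=10 best=85, r--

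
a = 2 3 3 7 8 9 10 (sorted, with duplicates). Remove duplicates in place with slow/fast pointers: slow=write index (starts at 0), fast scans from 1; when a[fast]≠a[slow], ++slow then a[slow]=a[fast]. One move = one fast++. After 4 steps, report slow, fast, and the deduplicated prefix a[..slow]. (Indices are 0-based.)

slow=3, fast=5, prefix=[2, 3, 7, 8]

(s=0,f=1) a[fast]=3≠a[slow]=2 write a[1]=3 → slow++,fast++
(s=1,f=2) a[fast]=3=a[slow] dup → fast++
(s=1,f=3) a[fast]=7≠a[slow]=3 write a[2]=7 → slow++,fast++
(s=2,f=4) a[fast]=8≠a[slow]=7 write a[3]=8 → slow++,fast++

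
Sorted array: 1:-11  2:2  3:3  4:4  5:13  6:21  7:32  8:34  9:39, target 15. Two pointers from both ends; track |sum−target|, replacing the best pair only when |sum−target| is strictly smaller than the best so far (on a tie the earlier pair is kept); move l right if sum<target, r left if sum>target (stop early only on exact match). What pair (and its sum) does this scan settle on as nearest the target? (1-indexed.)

l=1 r=9: -11+39=28 d=13 *, r--
l=1 r=8: -11+34=23 d=8 *, r--
l=1 r=7: -11+32=21 d=6 *, r--
l=1 r=6: -11+21=10 d=5 *, l++
l=2 r=6: 2+21=23 d=8, r--
l=2 r=5: 2+13=15 d=0 *, stop

pair (2, 13) with sum 15 (|Δ|=0)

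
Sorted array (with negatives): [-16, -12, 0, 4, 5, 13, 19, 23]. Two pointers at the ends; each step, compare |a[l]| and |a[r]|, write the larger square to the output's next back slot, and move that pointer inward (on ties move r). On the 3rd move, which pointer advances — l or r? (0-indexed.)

l

[0,7] |-16|<=|23| out[7]=529 → r--
[0,6] |-16|<=|19| out[6]=361 → r--
[0,5] |-16|>|13| out[5]=256 → l++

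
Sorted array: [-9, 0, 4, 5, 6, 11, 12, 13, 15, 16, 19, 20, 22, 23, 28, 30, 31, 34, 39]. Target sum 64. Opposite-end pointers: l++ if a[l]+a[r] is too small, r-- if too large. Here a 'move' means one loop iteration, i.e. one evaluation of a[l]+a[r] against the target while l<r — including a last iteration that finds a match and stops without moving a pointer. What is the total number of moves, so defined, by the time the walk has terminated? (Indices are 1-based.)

l=1 r=19: -9+39=30 <64, l++
l=2 r=19: 0+39=39 <64, l++
l=3 r=19: 4+39=43 <64, l++
l=4 r=19: 5+39=44 <64, l++
l=5 r=19: 6+39=45 <64, l++
l=6 r=19: 11+39=50 <64, l++
l=7 r=19: 12+39=51 <64, l++
l=8 r=19: 13+39=52 <64, l++
l=9 r=19: 15+39=54 <64, l++
l=10 r=19: 16+39=55 <64, l++
l=11 r=19: 19+39=58 <64, l++
l=12 r=19: 20+39=59 <64, l++
l=13 r=19: 22+39=61 <64, l++
l=14 r=19: 23+39=62 <64, l++
l=15 r=19: 28+39=67 >64, r--
l=15 r=18: 28+34=62 <64, l++
l=16 r=18: 30+34=64, found

17 moves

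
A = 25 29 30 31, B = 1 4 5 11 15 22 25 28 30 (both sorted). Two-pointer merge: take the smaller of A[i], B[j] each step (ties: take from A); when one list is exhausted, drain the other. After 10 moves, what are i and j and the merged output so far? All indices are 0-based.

[i=0,j=0] A[i]=25>B[j]=1 take 1 → j++
[i=0,j=1] A[i]=25>B[j]=4 take 4 → j++
[i=0,j=2] A[i]=25>B[j]=5 take 5 → j++
[i=0,j=3] A[i]=25>B[j]=11 take 11 → j++
[i=0,j=4] A[i]=25>B[j]=15 take 15 → j++
[i=0,j=5] A[i]=25>B[j]=22 take 22 → j++
[i=0,j=6] A[i]=25<=B[j]=25 take 25 → i++
[i=1,j=6] A[i]=29>B[j]=25 take 25 → j++
[i=1,j=7] A[i]=29>B[j]=28 take 28 → j++
[i=1,j=8] A[i]=29<=B[j]=30 take 29 → i++

i=2, j=8, merged so far=[1, 4, 5, 11, 15, 22, 25, 25, 28, 29]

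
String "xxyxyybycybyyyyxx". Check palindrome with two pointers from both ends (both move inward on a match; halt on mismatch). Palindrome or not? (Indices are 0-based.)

not a palindrome (mismatch at 3,13)

l=0 r=16: 'x'=='x', l++,r--
l=1 r=15: 'x'=='x', l++,r--
l=2 r=14: 'y'=='y', l++,r--
l=3 r=13: 'x'!='y', stop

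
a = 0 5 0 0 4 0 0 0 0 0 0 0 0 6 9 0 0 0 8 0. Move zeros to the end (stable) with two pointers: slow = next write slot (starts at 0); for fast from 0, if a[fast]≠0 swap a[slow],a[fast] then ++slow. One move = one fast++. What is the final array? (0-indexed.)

[5, 4, 6, 9, 8, 0, 0, 0, 0, 0, 0, 0, 0, 0, 0, 0, 0, 0, 0, 0]

(s=0,f=0) a[fast]=0 → fast++
(s=0,f=1) a[fast]=5≠0 swap→a[0]=5 → slow++,fast++
(s=1,f=2) a[fast]=0 → fast++
(s=1,f=3) a[fast]=0 → fast++
(s=1,f=4) a[fast]=4≠0 swap→a[1]=4 → slow++,fast++
(s=2,f=5) a[fast]=0 → fast++
(s=2,f=6) a[fast]=0 → fast++
(s=2,f=7) a[fast]=0 → fast++
(s=2,f=8) a[fast]=0 → fast++
(s=2,f=9) a[fast]=0 → fast++
(s=2,f=10) a[fast]=0 → fast++
(s=2,f=11) a[fast]=0 → fast++
(s=2,f=12) a[fast]=0 → fast++
(s=2,f=13) a[fast]=6≠0 swap→a[2]=6 → slow++,fast++
(s=3,f=14) a[fast]=9≠0 swap→a[3]=9 → slow++,fast++
(s=4,f=15) a[fast]=0 → fast++
(s=4,f=16) a[fast]=0 → fast++
(s=4,f=17) a[fast]=0 → fast++
(s=4,f=18) a[fast]=8≠0 swap→a[4]=8 → slow++,fast++
(s=5,f=19) a[fast]=0 → fast++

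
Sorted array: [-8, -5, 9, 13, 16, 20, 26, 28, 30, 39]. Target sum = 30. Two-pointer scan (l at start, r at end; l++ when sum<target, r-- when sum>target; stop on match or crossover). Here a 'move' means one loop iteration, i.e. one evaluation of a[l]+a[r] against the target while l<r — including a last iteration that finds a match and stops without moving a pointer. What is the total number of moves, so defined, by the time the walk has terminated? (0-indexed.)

9 moves

[0,9] -8+39=31 >30 → r--
[0,8] -8+30=22 <30 → l++
[1,8] -5+30=25 <30 → l++
[2,8] 9+30=39 >30 → r--
[2,7] 9+28=37 >30 → r--
[2,6] 9+26=35 >30 → r--
[2,5] 9+20=29 <30 → l++
[3,5] 13+20=33 >30 → r--
[3,4] 13+16=29 <30 → l++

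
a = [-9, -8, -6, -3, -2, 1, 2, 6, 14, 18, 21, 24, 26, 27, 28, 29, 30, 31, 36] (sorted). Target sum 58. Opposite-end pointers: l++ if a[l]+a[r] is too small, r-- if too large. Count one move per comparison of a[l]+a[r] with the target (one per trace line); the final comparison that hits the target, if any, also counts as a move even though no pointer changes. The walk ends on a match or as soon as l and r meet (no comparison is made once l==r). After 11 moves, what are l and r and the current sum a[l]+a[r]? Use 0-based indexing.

[0,18] -9+36=27 <58 → l++
[1,18] -8+36=28 <58 → l++
[2,18] -6+36=30 <58 → l++
[3,18] -3+36=33 <58 → l++
[4,18] -2+36=34 <58 → l++
[5,18] 1+36=37 <58 → l++
[6,18] 2+36=38 <58 → l++
[7,18] 6+36=42 <58 → l++
[8,18] 14+36=50 <58 → l++
[9,18] 18+36=54 <58 → l++
[10,18] 21+36=57 <58 → l++

l=11, r=18, sum=60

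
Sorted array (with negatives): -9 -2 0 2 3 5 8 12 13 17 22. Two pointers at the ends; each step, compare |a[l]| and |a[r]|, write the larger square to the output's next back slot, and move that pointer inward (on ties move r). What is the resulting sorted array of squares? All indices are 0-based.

[0, 4, 4, 9, 25, 64, 81, 144, 169, 289, 484]

[0,10] |-9|<=|22| out[10]=484 → r--
[0,9] |-9|<=|17| out[9]=289 → r--
[0,8] |-9|<=|13| out[8]=169 → r--
[0,7] |-9|<=|12| out[7]=144 → r--
[0,6] |-9|>|8| out[6]=81 → l++
[1,6] |-2|<=|8| out[5]=64 → r--
[1,5] |-2|<=|5| out[4]=25 → r--
[1,4] |-2|<=|3| out[3]=9 → r--
[1,3] |-2|<=|2| out[2]=4 → r--
[1,2] |-2|>|0| out[1]=4 → l++
[2,2] |0|<=|0| out[0]=0 → r--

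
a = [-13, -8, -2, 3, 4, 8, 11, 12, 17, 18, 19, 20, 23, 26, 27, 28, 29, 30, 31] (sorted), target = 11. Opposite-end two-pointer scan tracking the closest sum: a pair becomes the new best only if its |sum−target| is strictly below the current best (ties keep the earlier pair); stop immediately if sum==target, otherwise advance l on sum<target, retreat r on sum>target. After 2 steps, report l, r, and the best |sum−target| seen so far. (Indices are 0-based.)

l=0 r=18: -13+31=18 d=7 *, r--
l=0 r=17: -13+30=17 d=6 *, r--

l=0, r=16, best |Δ|=6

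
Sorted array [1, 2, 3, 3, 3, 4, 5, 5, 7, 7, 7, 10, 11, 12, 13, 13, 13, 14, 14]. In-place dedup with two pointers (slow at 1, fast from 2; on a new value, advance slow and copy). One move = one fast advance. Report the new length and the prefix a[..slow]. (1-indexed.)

slow=1 fast=2: a[fast]=2≠a[slow]=1 write a[2]=2, slow++,fast++
slow=2 fast=3: a[fast]=3≠a[slow]=2 write a[3]=3, slow++,fast++
slow=3 fast=4: a[fast]=3=a[slow] dup, fast++
slow=3 fast=5: a[fast]=3=a[slow] dup, fast++
slow=3 fast=6: a[fast]=4≠a[slow]=3 write a[4]=4, slow++,fast++
slow=4 fast=7: a[fast]=5≠a[slow]=4 write a[5]=5, slow++,fast++
slow=5 fast=8: a[fast]=5=a[slow] dup, fast++
slow=5 fast=9: a[fast]=7≠a[slow]=5 write a[6]=7, slow++,fast++
slow=6 fast=10: a[fast]=7=a[slow] dup, fast++
slow=6 fast=11: a[fast]=7=a[slow] dup, fast++
slow=6 fast=12: a[fast]=10≠a[slow]=7 write a[7]=10, slow++,fast++
slow=7 fast=13: a[fast]=11≠a[slow]=10 write a[8]=11, slow++,fast++
slow=8 fast=14: a[fast]=12≠a[slow]=11 write a[9]=12, slow++,fast++
slow=9 fast=15: a[fast]=13≠a[slow]=12 write a[10]=13, slow++,fast++
slow=10 fast=16: a[fast]=13=a[slow] dup, fast++
slow=10 fast=17: a[fast]=13=a[slow] dup, fast++
slow=10 fast=18: a[fast]=14≠a[slow]=13 write a[11]=14, slow++,fast++
slow=11 fast=19: a[fast]=14=a[slow] dup, fast++

length 11; prefix = [1, 2, 3, 4, 5, 7, 10, 11, 12, 13, 14]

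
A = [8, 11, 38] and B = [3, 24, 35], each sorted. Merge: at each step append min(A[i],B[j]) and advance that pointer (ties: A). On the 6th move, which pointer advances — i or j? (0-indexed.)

i=0 j=0: A[i]=8>B[j]=3 take 3, j++
i=0 j=1: A[i]=8<=B[j]=24 take 8, i++
i=1 j=1: A[i]=11<=B[j]=24 take 11, i++
i=2 j=1: A[i]=38>B[j]=24 take 24, j++
i=2 j=2: A[i]=38>B[j]=35 take 35, j++
i=2 j=3: B done, take A[i]=38, i++

i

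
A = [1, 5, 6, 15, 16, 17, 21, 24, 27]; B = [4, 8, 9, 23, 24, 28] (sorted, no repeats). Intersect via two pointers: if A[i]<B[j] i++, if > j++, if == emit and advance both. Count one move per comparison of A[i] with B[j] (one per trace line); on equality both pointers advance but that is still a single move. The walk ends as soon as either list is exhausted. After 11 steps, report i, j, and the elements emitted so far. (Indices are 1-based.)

i=8, j=5, emitted=[]

i=1 j=1: 1<4, i++
i=2 j=1: 5>4, j++
i=2 j=2: 5<8, i++
i=3 j=2: 6<8, i++
i=4 j=2: 15>8, j++
i=4 j=3: 15>9, j++
i=4 j=4: 15<23, i++
i=5 j=4: 16<23, i++
i=6 j=4: 17<23, i++
i=7 j=4: 21<23, i++
i=8 j=4: 24>23, j++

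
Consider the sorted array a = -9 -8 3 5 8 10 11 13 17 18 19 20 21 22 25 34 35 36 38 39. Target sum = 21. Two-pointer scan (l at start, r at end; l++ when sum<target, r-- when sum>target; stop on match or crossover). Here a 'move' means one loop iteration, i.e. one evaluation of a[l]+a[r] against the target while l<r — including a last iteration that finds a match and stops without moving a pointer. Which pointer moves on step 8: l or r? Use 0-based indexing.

[0,19] -9+39=30 >21 → r--
[0,18] -9+38=29 >21 → r--
[0,17] -9+36=27 >21 → r--
[0,16] -9+35=26 >21 → r--
[0,15] -9+34=25 >21 → r--
[0,14] -9+25=16 <21 → l++
[1,14] -8+25=17 <21 → l++
[2,14] 3+25=28 >21 → r--

r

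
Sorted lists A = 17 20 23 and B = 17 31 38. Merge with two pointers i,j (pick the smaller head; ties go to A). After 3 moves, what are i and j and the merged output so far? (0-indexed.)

i=2, j=1, merged so far=[17, 17, 20]

i=0 j=0: A[i]=17<=B[j]=17 take 17, i++
i=1 j=0: A[i]=20>B[j]=17 take 17, j++
i=1 j=1: A[i]=20<=B[j]=31 take 20, i++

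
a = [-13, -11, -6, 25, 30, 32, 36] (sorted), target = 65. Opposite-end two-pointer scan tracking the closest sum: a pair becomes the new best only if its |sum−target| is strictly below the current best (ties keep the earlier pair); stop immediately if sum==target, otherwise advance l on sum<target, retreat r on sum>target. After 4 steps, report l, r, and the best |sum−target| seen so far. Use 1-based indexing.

[1,7] -13+36=23 d=42 * → l++
[2,7] -11+36=25 d=40 * → l++
[3,7] -6+36=30 d=35 * → l++
[4,7] 25+36=61 d=4 * → l++

l=5, r=7, best |Δ|=4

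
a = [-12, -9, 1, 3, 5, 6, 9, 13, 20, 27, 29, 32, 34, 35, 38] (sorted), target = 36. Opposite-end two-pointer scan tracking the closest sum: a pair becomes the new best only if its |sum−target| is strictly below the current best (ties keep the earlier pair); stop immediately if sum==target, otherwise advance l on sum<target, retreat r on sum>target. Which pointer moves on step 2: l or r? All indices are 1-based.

l=1 r=15: -12+38=26 d=10 *, l++
l=2 r=15: -9+38=29 d=7 *, l++

l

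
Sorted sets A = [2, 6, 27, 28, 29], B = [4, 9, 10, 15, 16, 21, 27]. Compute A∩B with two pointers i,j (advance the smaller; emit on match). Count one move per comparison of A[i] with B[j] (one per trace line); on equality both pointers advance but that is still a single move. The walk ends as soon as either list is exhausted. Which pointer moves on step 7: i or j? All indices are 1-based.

[i=1,j=1] 2<4 → i++
[i=2,j=1] 6>4 → j++
[i=2,j=2] 6<9 → i++
[i=3,j=2] 27>9 → j++
[i=3,j=3] 27>10 → j++
[i=3,j=4] 27>15 → j++
[i=3,j=5] 27>16 → j++

j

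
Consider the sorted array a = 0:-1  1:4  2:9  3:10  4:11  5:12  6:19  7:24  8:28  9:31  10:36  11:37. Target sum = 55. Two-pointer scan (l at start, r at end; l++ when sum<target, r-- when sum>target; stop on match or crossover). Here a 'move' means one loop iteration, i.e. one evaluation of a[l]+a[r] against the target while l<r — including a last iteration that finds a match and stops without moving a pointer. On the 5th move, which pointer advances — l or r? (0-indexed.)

l

[0,11] -1+37=36 <55 → l++
[1,11] 4+37=41 <55 → l++
[2,11] 9+37=46 <55 → l++
[3,11] 10+37=47 <55 → l++
[4,11] 11+37=48 <55 → l++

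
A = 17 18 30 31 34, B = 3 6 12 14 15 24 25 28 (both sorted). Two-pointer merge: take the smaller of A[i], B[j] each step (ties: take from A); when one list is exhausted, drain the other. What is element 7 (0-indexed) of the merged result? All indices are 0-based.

merged[7] = 24

i=0 j=0: A[i]=17>B[j]=3 take 3, j++
i=0 j=1: A[i]=17>B[j]=6 take 6, j++
i=0 j=2: A[i]=17>B[j]=12 take 12, j++
i=0 j=3: A[i]=17>B[j]=14 take 14, j++
i=0 j=4: A[i]=17>B[j]=15 take 15, j++
i=0 j=5: A[i]=17<=B[j]=24 take 17, i++
i=1 j=5: A[i]=18<=B[j]=24 take 18, i++
i=2 j=5: A[i]=30>B[j]=24 take 24, j++
i=2 j=6: A[i]=30>B[j]=25 take 25, j++
i=2 j=7: A[i]=30>B[j]=28 take 28, j++
i=2 j=8: B done, take A[i]=30, i++
i=3 j=8: B done, take A[i]=31, i++
i=4 j=8: B done, take A[i]=34, i++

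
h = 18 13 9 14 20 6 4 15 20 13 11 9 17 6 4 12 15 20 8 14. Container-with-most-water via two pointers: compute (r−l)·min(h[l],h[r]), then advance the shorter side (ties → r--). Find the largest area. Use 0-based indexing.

max area = 306

l=0 r=19: min(18,14)*19=266 best=266 *, r--
l=0 r=18: min(18,8)*18=144 best=266, r--
l=0 r=17: min(18,20)*17=306 best=306 *, l++
l=1 r=17: min(13,20)*16=208 best=306, l++
l=2 r=17: min(9,20)*15=135 best=306, l++
l=3 r=17: min(14,20)*14=196 best=306, l++
l=4 r=17: min(20,20)*13=260 best=306, r--
l=4 r=16: min(20,15)*12=180 best=306, r--
l=4 r=15: min(20,12)*11=132 best=306, r--
l=4 r=14: min(20,4)*10=40 best=306, r--
l=4 r=13: min(20,6)*9=54 best=306, r--
l=4 r=12: min(20,17)*8=136 best=306, r--
l=4 r=11: min(20,9)*7=63 best=306, r--
l=4 r=10: min(20,11)*6=66 best=306, r--
l=4 r=9: min(20,13)*5=65 best=306, r--
l=4 r=8: min(20,20)*4=80 best=306, r--
l=4 r=7: min(20,15)*3=45 best=306, r--
l=4 r=6: min(20,4)*2=8 best=306, r--
l=4 r=5: min(20,6)*1=6 best=306, r--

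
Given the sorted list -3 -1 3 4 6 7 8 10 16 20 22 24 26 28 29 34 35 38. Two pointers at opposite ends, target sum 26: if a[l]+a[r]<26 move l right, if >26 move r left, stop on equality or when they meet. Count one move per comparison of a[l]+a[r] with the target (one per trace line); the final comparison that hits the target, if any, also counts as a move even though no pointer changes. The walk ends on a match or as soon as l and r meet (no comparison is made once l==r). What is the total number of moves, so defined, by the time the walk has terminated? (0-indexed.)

l=0 r=17: -3+38=35 >26, r--
l=0 r=16: -3+35=32 >26, r--
l=0 r=15: -3+34=31 >26, r--
l=0 r=14: -3+29=26, found

4 moves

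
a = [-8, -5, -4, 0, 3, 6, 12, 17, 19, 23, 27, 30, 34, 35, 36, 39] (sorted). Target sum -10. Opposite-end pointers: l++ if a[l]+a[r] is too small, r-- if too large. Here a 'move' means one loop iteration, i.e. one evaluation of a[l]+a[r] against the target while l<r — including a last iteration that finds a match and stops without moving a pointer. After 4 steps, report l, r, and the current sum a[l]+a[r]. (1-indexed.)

l=1, r=12, sum=22

l=1 r=16: -8+39=31 >-10, r--
l=1 r=15: -8+36=28 >-10, r--
l=1 r=14: -8+35=27 >-10, r--
l=1 r=13: -8+34=26 >-10, r--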